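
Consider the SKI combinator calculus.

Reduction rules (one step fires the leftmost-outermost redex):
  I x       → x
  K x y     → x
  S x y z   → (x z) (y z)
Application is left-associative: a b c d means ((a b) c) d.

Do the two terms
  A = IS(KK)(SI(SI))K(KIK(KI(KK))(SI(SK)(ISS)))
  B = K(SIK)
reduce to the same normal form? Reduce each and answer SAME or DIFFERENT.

Term A:
  start: IS(KK)(SI(SI))K(KIK(KI(KK))(SI(SK)(ISS)))
  [1] S(KK)(SI(SI))K(KIK(KI(KK))(SI(SK)(ISS)))
  [2] KKK(SI(SI)K)(KIK(KI(KK))(SI(SK)(ISS)))
  [3] K(SI(SI)K)(KIK(KI(KK))(SI(SK)(ISS)))
  [4] SI(SI)K
  [5] IK(SIK)
  [6] K(SIK)

Term B:
  start: K(SIK)

Answer: SAME — A ⇓ K(SIK), B ⇓ K(SIK)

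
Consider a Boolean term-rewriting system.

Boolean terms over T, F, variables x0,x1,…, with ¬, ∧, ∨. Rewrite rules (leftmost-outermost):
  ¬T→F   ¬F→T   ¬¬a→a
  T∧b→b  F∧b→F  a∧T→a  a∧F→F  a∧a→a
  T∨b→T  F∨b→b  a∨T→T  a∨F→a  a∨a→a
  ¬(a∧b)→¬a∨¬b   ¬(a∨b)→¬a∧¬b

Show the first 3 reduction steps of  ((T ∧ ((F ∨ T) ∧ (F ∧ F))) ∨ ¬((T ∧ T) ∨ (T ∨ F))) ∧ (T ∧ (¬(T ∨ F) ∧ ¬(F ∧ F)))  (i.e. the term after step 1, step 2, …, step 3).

Answer: after 3 steps: ((F ∧ F) ∨ ¬((T ∧ T) ∨ (T ∨ F))) ∧ (T ∧ (¬(T ∨ F) ∧ ¬(F ∧ F)))

Derivation:
  start: ((T ∧ ((F ∨ T) ∧ (F ∧ F))) ∨ ¬((T ∧ T) ∨ (T ∨ F))) ∧ (T ∧ (¬(T ∨ F) ∧ ¬(F ∧ F)))
  step 1: (((F ∨ T) ∧ (F ∧ F)) ∨ ¬((T ∧ T) ∨ (T ∨ F))) ∧ (T ∧ (¬(T ∨ F) ∧ ¬(F ∧ F)))
  step 2: ((T ∧ (F ∧ F)) ∨ ¬((T ∧ T) ∨ (T ∨ F))) ∧ (T ∧ (¬(T ∨ F) ∧ ¬(F ∧ F)))
  step 3: ((F ∧ F) ∨ ¬((T ∧ T) ∨ (T ∨ F))) ∧ (T ∧ (¬(T ∨ F) ∧ ¬(F ∧ F)))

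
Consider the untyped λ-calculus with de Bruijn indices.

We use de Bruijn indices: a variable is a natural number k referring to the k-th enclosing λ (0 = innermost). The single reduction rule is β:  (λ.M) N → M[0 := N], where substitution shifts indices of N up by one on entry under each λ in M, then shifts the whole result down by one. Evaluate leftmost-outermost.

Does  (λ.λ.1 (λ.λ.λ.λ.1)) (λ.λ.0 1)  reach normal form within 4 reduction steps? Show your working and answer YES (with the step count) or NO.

  start: (λ.λ.1 (λ.λ.λ.λ.1)) (λ.λ.0 1)
  →1  λ.(λ.λ.0 1) (λ.λ.λ.λ.1)
  →2  λ.λ.0 (λ.λ.λ.λ.1)

Answer: YES — reaches normal form λ.λ.0 (λ.λ.λ.λ.1) in 2 ≤ 4 steps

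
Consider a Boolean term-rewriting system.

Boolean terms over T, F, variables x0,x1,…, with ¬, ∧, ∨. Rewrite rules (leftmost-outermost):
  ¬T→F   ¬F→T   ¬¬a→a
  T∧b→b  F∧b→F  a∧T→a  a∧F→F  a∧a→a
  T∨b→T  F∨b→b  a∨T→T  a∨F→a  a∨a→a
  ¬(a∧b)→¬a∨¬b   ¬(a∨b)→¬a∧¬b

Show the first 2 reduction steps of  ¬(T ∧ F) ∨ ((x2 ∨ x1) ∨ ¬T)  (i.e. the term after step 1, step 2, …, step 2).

Answer: after 2 steps: (F ∨ ¬F) ∨ ((x2 ∨ x1) ∨ ¬T)

Working:
  start: ¬(T ∧ F) ∨ ((x2 ∨ x1) ∨ ¬T)
  →1  (¬T ∨ ¬F) ∨ ((x2 ∨ x1) ∨ ¬T)
  →2  (F ∨ ¬F) ∨ ((x2 ∨ x1) ∨ ¬T)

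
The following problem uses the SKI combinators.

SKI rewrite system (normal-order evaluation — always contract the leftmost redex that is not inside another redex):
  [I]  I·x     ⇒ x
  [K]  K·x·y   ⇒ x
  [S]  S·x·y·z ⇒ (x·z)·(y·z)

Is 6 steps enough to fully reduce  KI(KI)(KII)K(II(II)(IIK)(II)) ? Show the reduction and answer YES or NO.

  start: KI(KI)(KII)K(II(II)(IIK)(II))
  [1] I(KII)K(II(II)(IIK)(II))
  [2] KIIK(II(II)(IIK)(II))
  [3] IK(II(II)(IIK)(II))
  [4] K(II(II)(IIK)(II))
  [5] K(I(II)(IIK)(II))
  [6] K(II(IIK)(II))

Answer: NO — after 6 steps the term is K(II(IIK)(II)), not yet normal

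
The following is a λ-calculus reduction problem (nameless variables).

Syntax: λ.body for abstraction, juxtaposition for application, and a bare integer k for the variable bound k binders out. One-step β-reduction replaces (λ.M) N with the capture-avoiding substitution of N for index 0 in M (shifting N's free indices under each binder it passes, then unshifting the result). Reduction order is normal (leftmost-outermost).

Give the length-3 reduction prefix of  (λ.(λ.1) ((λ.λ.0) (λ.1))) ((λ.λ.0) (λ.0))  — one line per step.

  start: (λ.(λ.1) ((λ.λ.0) (λ.1))) ((λ.λ.0) (λ.0))
  [1] (λ.(λ.λ.0) (λ.0)) ((λ.λ.0) (λ.(λ.λ.0) (λ.0)))
  [2] (λ.λ.0) (λ.0)
  [3] λ.0

Answer: after 3 steps: λ.0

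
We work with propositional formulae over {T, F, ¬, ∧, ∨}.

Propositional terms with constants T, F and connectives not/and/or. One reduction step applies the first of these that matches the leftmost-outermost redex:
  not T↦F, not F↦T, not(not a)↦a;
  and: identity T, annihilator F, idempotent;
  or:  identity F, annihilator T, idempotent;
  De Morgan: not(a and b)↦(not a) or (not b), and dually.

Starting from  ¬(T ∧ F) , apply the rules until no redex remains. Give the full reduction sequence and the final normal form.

Answer: normal form = T  (in 4 steps)

Working:
  start: ¬(T ∧ F)
  step 1: ¬T ∨ ¬F
  step 2: F ∨ ¬F
  step 3: ¬F
  step 4: T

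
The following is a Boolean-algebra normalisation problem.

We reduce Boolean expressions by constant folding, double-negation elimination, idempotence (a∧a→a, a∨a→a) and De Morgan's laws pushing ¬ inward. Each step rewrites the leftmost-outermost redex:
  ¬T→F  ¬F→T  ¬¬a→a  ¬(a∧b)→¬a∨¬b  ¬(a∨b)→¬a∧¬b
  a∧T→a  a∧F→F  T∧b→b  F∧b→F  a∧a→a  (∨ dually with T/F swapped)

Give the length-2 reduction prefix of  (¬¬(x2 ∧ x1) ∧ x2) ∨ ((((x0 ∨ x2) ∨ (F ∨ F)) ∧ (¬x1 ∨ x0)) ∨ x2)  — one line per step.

Answer: after 2 steps: ((x2 ∧ x1) ∧ x2) ∨ ((((x0 ∨ x2) ∨ F) ∧ (¬x1 ∨ x0)) ∨ x2)

Derivation:
  start: (¬¬(x2 ∧ x1) ∧ x2) ∨ ((((x0 ∨ x2) ∨ (F ∨ F)) ∧ (¬x1 ∨ x0)) ∨ x2)
  →1  ((x2 ∧ x1) ∧ x2) ∨ ((((x0 ∨ x2) ∨ (F ∨ F)) ∧ (¬x1 ∨ x0)) ∨ x2)
  →2  ((x2 ∧ x1) ∧ x2) ∨ ((((x0 ∨ x2) ∨ F) ∧ (¬x1 ∨ x0)) ∨ x2)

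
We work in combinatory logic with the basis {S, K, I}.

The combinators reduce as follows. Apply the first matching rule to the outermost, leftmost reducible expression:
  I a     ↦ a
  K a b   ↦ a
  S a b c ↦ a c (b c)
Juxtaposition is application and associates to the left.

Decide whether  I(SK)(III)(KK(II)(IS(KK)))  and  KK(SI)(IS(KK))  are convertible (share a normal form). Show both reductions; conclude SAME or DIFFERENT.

Answer: SAME — A ⇓ K(S(KK)), B ⇓ K(S(KK))

Reduction:
Term A:
  start: I(SK)(III)(KK(II)(IS(KK)))
  step 1: SK(III)(KK(II)(IS(KK)))
  step 2: K(KK(II)(IS(KK)))(III(KK(II)(IS(KK))))
  step 3: KK(II)(IS(KK))
  step 4: K(IS(KK))
  step 5: K(S(KK))

Term B:
  start: KK(SI)(IS(KK))
  step 1: K(IS(KK))
  step 2: K(S(KK))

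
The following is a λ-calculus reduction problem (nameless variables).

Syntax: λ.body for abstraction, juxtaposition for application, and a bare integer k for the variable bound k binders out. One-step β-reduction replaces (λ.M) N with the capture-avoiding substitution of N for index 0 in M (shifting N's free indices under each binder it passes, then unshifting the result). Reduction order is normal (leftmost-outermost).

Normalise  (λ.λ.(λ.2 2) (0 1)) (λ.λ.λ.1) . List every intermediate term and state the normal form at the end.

Answer: normal form = λ.λ.λ.1  (in 3 steps)

Reduction:
  start: (λ.λ.(λ.2 2) (0 1)) (λ.λ.λ.1)
  →1  λ.(λ.(λ.λ.λ.1) (λ.λ.λ.1)) (0 (λ.λ.λ.1))
  →2  λ.(λ.λ.λ.1) (λ.λ.λ.1)
  →3  λ.λ.λ.1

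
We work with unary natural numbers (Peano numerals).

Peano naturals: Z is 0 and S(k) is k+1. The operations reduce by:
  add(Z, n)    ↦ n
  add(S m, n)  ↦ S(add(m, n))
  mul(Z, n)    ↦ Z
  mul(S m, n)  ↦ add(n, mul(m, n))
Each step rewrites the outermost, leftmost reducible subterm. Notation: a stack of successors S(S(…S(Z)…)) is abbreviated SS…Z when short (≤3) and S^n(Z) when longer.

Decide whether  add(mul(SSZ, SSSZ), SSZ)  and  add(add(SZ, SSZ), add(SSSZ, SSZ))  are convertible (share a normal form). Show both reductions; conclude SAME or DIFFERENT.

Term A:
  start: add(mul(SSZ, SSSZ), SSZ)
  [1] add(add(SSSZ, mul(SZ, SSSZ)), SSZ)
  [2] add(S(add(SSZ, mul(SZ, SSSZ))), SSZ)
  [3] S(add(add(SSZ, mul(SZ, SSSZ)), SSZ))
  [4] S(add(S(add(SZ, mul(SZ, SSSZ))), SSZ))
  [5] S(S(add(add(SZ, mul(SZ, SSSZ)), SSZ)))
  [6] S(S(add(S(add(Z, mul(SZ, SSSZ))), SSZ)))
  [7] S(S(S(add(add(Z, mul(SZ, SSSZ)), SSZ))))
  [8] S(S(S(add(mul(SZ, SSSZ), SSZ))))
  [9] S(S(S(add(add(SSSZ, mul(Z, SSSZ)), SSZ))))
  [10] S(S(S(add(S(add(SSZ, mul(Z, SSSZ))), SSZ))))
  [11] S(S(S(S(add(add(SSZ, mul(Z, SSSZ)), SSZ)))))
  [12] S(S(S(S(add(S(add(SZ, mul(Z, SSSZ))), SSZ)))))
  [13] S(S(S(S(S(add(add(SZ, mul(Z, SSSZ)), SSZ))))))
  [14] S(S(S(S(S(add(S(add(Z, mul(Z, SSSZ))), SSZ))))))
  [15] S(S(S(S(S(S(add(add(Z, mul(Z, SSSZ)), SSZ)))))))
  [16] S(S(S(S(S(S(add(mul(Z, SSSZ), SSZ)))))))
  [17] S(S(S(S(S(S(add(Z, SSZ)))))))
  [18] S^8(Z)

Term B:
  start: add(add(SZ, SSZ), add(SSSZ, SSZ))
  [1] add(S(add(Z, SSZ)), add(SSSZ, SSZ))
  [2] S(add(add(Z, SSZ), add(SSSZ, SSZ)))
  [3] S(add(SSZ, add(SSSZ, SSZ)))
  [4] S(S(add(SZ, add(SSSZ, SSZ))))
  [5] S(S(S(add(Z, add(SSSZ, SSZ)))))
  [6] S(S(S(add(SSSZ, SSZ))))
  [7] S(S(S(S(add(SSZ, SSZ)))))
  [8] S(S(S(S(S(add(SZ, SSZ))))))
  [9] S(S(S(S(S(S(add(Z, SSZ)))))))
  [10] S^8(Z)

Answer: SAME — A ⇓ S^8(Z), B ⇓ S^8(Z)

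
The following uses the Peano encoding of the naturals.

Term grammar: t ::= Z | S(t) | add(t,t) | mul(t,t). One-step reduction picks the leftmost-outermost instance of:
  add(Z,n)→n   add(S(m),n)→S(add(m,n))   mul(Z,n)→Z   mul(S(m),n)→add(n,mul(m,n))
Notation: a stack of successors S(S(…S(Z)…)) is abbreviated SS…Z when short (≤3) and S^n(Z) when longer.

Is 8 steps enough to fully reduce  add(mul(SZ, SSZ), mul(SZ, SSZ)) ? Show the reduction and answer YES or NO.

  start: add(mul(SZ, SSZ), mul(SZ, SSZ))
  [1] add(add(SSZ, mul(Z, SSZ)), mul(SZ, SSZ))
  [2] add(S(add(SZ, mul(Z, SSZ))), mul(SZ, SSZ))
  [3] S(add(add(SZ, mul(Z, SSZ)), mul(SZ, SSZ)))
  [4] S(add(S(add(Z, mul(Z, SSZ))), mul(SZ, SSZ)))
  [5] S(S(add(add(Z, mul(Z, SSZ)), mul(SZ, SSZ))))
  [6] S(S(add(mul(Z, SSZ), mul(SZ, SSZ))))
  [7] S(S(add(Z, mul(SZ, SSZ))))
  [8] S(S(mul(SZ, SSZ)))

Answer: NO — after 8 steps the term is S(S(mul(SZ, SSZ))), not yet normal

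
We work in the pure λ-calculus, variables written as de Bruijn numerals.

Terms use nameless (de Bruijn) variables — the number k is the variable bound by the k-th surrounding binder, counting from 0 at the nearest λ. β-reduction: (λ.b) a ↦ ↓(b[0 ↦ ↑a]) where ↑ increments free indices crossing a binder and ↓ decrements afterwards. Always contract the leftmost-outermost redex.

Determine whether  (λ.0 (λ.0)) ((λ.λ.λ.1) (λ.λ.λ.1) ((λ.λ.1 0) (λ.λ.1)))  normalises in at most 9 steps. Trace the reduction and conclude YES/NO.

Answer: YES — reaches normal form λ.λ.1 in 6 ≤ 9 steps

Working:
  start: (λ.0 (λ.0)) ((λ.λ.λ.1) (λ.λ.λ.1) ((λ.λ.1 0) (λ.λ.1)))
  [1] (λ.λ.λ.1) (λ.λ.λ.1) ((λ.λ.1 0) (λ.λ.1)) (λ.0)
  [2] (λ.λ.1) ((λ.λ.1 0) (λ.λ.1)) (λ.0)
  [3] (λ.(λ.λ.1 0) (λ.λ.1)) (λ.0)
  [4] (λ.λ.1 0) (λ.λ.1)
  [5] λ.(λ.λ.1) 0
  [6] λ.λ.1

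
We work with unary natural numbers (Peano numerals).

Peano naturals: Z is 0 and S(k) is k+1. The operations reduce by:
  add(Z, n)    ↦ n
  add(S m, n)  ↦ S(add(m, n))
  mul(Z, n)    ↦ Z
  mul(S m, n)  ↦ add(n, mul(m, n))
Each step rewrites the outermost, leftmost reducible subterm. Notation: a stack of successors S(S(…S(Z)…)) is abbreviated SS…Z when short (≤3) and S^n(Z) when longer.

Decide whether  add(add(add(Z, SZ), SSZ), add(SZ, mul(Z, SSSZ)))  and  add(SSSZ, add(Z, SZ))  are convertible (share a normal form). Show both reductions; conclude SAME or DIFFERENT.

Answer: SAME — A ⇓ S^4(Z), B ⇓ S^4(Z)

Derivation:
Term A:
  start: add(add(add(Z, SZ), SSZ), add(SZ, mul(Z, SSSZ)))
  step 1: add(add(SZ, SSZ), add(SZ, mul(Z, SSSZ)))
  step 2: add(S(add(Z, SSZ)), add(SZ, mul(Z, SSSZ)))
  step 3: S(add(add(Z, SSZ), add(SZ, mul(Z, SSSZ))))
  step 4: S(add(SSZ, add(SZ, mul(Z, SSSZ))))
  step 5: S(S(add(SZ, add(SZ, mul(Z, SSSZ)))))
  step 6: S(S(S(add(Z, add(SZ, mul(Z, SSSZ))))))
  step 7: S(S(S(add(SZ, mul(Z, SSSZ)))))
  step 8: S(S(S(S(add(Z, mul(Z, SSSZ))))))
  step 9: S(S(S(S(mul(Z, SSSZ)))))
  step 10: S^4(Z)

Term B:
  start: add(SSSZ, add(Z, SZ))
  step 1: S(add(SSZ, add(Z, SZ)))
  step 2: S(S(add(SZ, add(Z, SZ))))
  step 3: S(S(S(add(Z, add(Z, SZ)))))
  step 4: S(S(S(add(Z, SZ))))
  step 5: S^4(Z)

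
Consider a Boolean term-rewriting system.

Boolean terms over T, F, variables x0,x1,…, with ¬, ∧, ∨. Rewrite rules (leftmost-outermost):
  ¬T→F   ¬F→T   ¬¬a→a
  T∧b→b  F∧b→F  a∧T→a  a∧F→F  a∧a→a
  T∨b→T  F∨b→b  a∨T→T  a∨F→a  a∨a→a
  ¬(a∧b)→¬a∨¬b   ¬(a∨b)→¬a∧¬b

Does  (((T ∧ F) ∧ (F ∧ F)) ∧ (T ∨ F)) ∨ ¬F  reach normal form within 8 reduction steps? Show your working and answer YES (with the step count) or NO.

  start: (((T ∧ F) ∧ (F ∧ F)) ∧ (T ∨ F)) ∨ ¬F
  step 1: ((F ∧ (F ∧ F)) ∧ (T ∨ F)) ∨ ¬F
  step 2: (F ∧ (T ∨ F)) ∨ ¬F
  step 3: F ∨ ¬F
  step 4: ¬F
  step 5: T

Answer: YES — reaches normal form T in 5 ≤ 8 steps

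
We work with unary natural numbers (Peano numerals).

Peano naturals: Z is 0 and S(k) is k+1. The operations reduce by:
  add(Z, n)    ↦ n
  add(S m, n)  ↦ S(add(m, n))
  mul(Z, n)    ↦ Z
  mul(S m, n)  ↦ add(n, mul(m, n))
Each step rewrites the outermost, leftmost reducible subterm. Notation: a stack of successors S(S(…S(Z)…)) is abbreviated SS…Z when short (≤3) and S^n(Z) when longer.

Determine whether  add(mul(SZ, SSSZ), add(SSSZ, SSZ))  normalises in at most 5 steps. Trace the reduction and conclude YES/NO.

  start: add(mul(SZ, SSSZ), add(SSSZ, SSZ))
  [1] add(add(SSSZ, mul(Z, SSSZ)), add(SSSZ, SSZ))
  [2] add(S(add(SSZ, mul(Z, SSSZ))), add(SSSZ, SSZ))
  [3] S(add(add(SSZ, mul(Z, SSSZ)), add(SSSZ, SSZ)))
  [4] S(add(S(add(SZ, mul(Z, SSSZ))), add(SSSZ, SSZ)))
  [5] S(S(add(add(SZ, mul(Z, SSSZ)), add(SSSZ, SSZ))))

Answer: NO — after 5 steps the term is S(S(add(add(SZ, mul(Z, SSSZ)), add(SSSZ, SSZ)))), not yet normal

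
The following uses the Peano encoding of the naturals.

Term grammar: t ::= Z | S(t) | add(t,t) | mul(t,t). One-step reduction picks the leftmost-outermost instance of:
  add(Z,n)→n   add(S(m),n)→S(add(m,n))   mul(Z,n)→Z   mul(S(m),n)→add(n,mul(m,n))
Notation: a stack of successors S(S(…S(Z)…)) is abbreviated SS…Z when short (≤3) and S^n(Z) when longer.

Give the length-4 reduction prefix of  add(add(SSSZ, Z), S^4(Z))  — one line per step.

  start: add(add(SSSZ, Z), S^4(Z))
  [1] add(S(add(SSZ, Z)), S^4(Z))
  [2] S(add(add(SSZ, Z), S^4(Z)))
  [3] S(add(S(add(SZ, Z)), S^4(Z)))
  [4] S(S(add(add(SZ, Z), S^4(Z))))

Answer: after 4 steps: S(S(add(add(SZ, Z), S^4(Z))))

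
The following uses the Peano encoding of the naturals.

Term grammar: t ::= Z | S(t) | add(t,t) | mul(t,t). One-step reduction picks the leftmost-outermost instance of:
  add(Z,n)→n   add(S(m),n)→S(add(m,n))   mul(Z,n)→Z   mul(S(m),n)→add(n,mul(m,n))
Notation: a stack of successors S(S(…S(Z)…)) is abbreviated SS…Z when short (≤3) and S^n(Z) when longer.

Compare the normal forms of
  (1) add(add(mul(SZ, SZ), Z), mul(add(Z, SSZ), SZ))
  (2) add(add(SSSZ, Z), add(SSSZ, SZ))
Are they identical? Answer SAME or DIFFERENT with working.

Answer: DIFFERENT — A ⇓ SSSZ, B ⇓ S^7(Z)

Reduction:
Term A:
  start: add(add(mul(SZ, SZ), Z), mul(add(Z, SSZ), SZ))
  step 1: add(add(add(SZ, mul(Z, SZ)), Z), mul(add(Z, SSZ), SZ))
  step 2: add(add(S(add(Z, mul(Z, SZ))), Z), mul(add(Z, SSZ), SZ))
  step 3: add(S(add(add(Z, mul(Z, SZ)), Z)), mul(add(Z, SSZ), SZ))
  step 4: S(add(add(add(Z, mul(Z, SZ)), Z), mul(add(Z, SSZ), SZ)))
  step 5: S(add(add(mul(Z, SZ), Z), mul(add(Z, SSZ), SZ)))
  step 6: S(add(add(Z, Z), mul(add(Z, SSZ), SZ)))
  step 7: S(add(Z, mul(add(Z, SSZ), SZ)))
  step 8: S(mul(add(Z, SSZ), SZ))
  step 9: S(mul(SSZ, SZ))
  step 10: S(add(SZ, mul(SZ, SZ)))
  step 11: S(S(add(Z, mul(SZ, SZ))))
  step 12: S(S(mul(SZ, SZ)))
  step 13: S(S(add(SZ, mul(Z, SZ))))
  step 14: S(S(S(add(Z, mul(Z, SZ)))))
  step 15: S(S(S(mul(Z, SZ))))
  step 16: SSSZ

Term B:
  start: add(add(SSSZ, Z), add(SSSZ, SZ))
  step 1: add(S(add(SSZ, Z)), add(SSSZ, SZ))
  step 2: S(add(add(SSZ, Z), add(SSSZ, SZ)))
  step 3: S(add(S(add(SZ, Z)), add(SSSZ, SZ)))
  step 4: S(S(add(add(SZ, Z), add(SSSZ, SZ))))
  step 5: S(S(add(S(add(Z, Z)), add(SSSZ, SZ))))
  step 6: S(S(S(add(add(Z, Z), add(SSSZ, SZ)))))
  step 7: S(S(S(add(Z, add(SSSZ, SZ)))))
  step 8: S(S(S(add(SSSZ, SZ))))
  step 9: S(S(S(S(add(SSZ, SZ)))))
  step 10: S(S(S(S(S(add(SZ, SZ))))))
  step 11: S(S(S(S(S(S(add(Z, SZ)))))))
  step 12: S^7(Z)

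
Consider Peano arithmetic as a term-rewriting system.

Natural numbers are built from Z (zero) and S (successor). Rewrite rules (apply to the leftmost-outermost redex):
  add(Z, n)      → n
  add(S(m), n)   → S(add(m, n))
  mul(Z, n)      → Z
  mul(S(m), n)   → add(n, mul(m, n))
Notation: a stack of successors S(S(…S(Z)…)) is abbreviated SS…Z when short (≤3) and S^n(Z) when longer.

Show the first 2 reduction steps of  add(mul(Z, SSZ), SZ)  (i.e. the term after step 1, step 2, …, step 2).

Answer: after 2 steps: SZ

Reduction:
  start: add(mul(Z, SSZ), SZ)
  [1] add(Z, SZ)
  [2] SZ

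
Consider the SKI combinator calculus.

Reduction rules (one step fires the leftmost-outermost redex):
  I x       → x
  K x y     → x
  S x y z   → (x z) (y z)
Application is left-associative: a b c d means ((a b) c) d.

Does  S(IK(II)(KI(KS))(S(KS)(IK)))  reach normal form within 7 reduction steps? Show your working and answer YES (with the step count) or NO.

Answer: YES — reaches normal form S(S(KS)K) in 5 ≤ 7 steps

Working:
  start: S(IK(II)(KI(KS))(S(KS)(IK)))
  step 1: S(K(II)(KI(KS))(S(KS)(IK)))
  step 2: S(II(S(KS)(IK)))
  step 3: S(I(S(KS)(IK)))
  step 4: S(S(KS)(IK))
  step 5: S(S(KS)K)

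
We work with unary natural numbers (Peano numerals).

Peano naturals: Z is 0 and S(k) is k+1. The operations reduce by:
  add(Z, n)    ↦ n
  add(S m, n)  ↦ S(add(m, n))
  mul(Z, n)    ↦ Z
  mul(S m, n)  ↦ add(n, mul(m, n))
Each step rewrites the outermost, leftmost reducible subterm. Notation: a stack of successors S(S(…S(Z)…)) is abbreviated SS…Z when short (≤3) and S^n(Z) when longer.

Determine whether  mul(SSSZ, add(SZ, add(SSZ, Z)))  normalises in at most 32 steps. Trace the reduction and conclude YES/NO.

Answer: YES — reaches normal form S^9(Z) in 31 ≤ 32 steps

Working:
  start: mul(SSSZ, add(SZ, add(SSZ, Z)))
  →1  add(add(SZ, add(SSZ, Z)), mul(SSZ, add(SZ, add(SSZ, Z))))
  →2  add(S(add(Z, add(SSZ, Z))), mul(SSZ, add(SZ, add(SSZ, Z))))
  →3  S(add(add(Z, add(SSZ, Z)), mul(SSZ, add(SZ, add(SSZ, Z)))))
  →4  S(add(add(SSZ, Z), mul(SSZ, add(SZ, add(SSZ, Z)))))
  →5  S(add(S(add(SZ, Z)), mul(SSZ, add(SZ, add(SSZ, Z)))))
  →6  S(S(add(add(SZ, Z), mul(SSZ, add(SZ, add(SSZ, Z))))))
  →7  S(S(add(S(add(Z, Z)), mul(SSZ, add(SZ, add(SSZ, Z))))))
  →8  S(S(S(add(add(Z, Z), mul(SSZ, add(SZ, add(SSZ, Z)))))))
  →9  S(S(S(add(Z, mul(SSZ, add(SZ, add(SSZ, Z)))))))
  →10  S(S(S(mul(SSZ, add(SZ, add(SSZ, Z))))))
  →11  S(S(S(add(add(SZ, add(SSZ, Z)), mul(SZ, add(SZ, add(SSZ, Z)))))))
  →12  S(S(S(add(S(add(Z, add(SSZ, Z))), mul(SZ, add(SZ, add(SSZ, Z)))))))
  →13  S(S(S(S(add(add(Z, add(SSZ, Z)), mul(SZ, add(SZ, add(SSZ, Z))))))))
  →14  S(S(S(S(add(add(SSZ, Z), mul(SZ, add(SZ, add(SSZ, Z))))))))
  →15  S(S(S(S(add(S(add(SZ, Z)), mul(SZ, add(SZ, add(SSZ, Z))))))))
  →16  S(S(S(S(S(add(add(SZ, Z), mul(SZ, add(SZ, add(SSZ, Z)))))))))
  →17  S(S(S(S(S(add(S(add(Z, Z)), mul(SZ, add(SZ, add(SSZ, Z)))))))))
  →18  S(S(S(S(S(S(add(add(Z, Z), mul(SZ, add(SZ, add(SSZ, Z))))))))))
  →19  S(S(S(S(S(S(add(Z, mul(SZ, add(SZ, add(SSZ, Z))))))))))
  →20  S(S(S(S(S(S(mul(SZ, add(SZ, add(SSZ, Z)))))))))
  →21  S(S(S(S(S(S(add(add(SZ, add(SSZ, Z)), mul(Z, add(SZ, add(SSZ, Z))))))))))
  →22  S(S(S(S(S(S(add(S(add(Z, add(SSZ, Z))), mul(Z, add(SZ, add(SSZ, Z))))))))))
  →23  S(S(S(S(S(S(S(add(add(Z, add(SSZ, Z)), mul(Z, add(SZ, add(SSZ, Z)))))))))))
  →24  S(S(S(S(S(S(S(add(add(SSZ, Z), mul(Z, add(SZ, add(SSZ, Z)))))))))))
  →25  S(S(S(S(S(S(S(add(S(add(SZ, Z)), mul(Z, add(SZ, add(SSZ, Z)))))))))))
  →26  S(S(S(S(S(S(S(S(add(add(SZ, Z), mul(Z, add(SZ, add(SSZ, Z))))))))))))
  →27  S(S(S(S(S(S(S(S(add(S(add(Z, Z)), mul(Z, add(SZ, add(SSZ, Z))))))))))))
  →28  S(S(S(S(S(S(S(S(S(add(add(Z, Z), mul(Z, add(SZ, add(SSZ, Z)))))))))))))
  →29  S(S(S(S(S(S(S(S(S(add(Z, mul(Z, add(SZ, add(SSZ, Z)))))))))))))
  →30  S(S(S(S(S(S(S(S(S(mul(Z, add(SZ, add(SSZ, Z))))))))))))
  →31  S^9(Z)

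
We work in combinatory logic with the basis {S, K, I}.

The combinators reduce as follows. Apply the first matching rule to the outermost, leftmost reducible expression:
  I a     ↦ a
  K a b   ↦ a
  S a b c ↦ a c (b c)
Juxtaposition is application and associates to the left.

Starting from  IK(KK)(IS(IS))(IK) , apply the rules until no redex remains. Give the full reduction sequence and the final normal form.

  start: IK(KK)(IS(IS))(IK)
  →1  K(KK)(IS(IS))(IK)
  →2  KK(IK)
  →3  K

Answer: normal form = K  (in 3 steps)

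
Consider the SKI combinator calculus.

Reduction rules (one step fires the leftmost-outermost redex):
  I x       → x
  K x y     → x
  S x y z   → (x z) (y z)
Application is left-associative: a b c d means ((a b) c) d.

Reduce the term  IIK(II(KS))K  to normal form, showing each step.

Answer: normal form = KS  (in 5 steps)

Reduction:
  start: IIK(II(KS))K
  →1  IK(II(KS))K
  →2  K(II(KS))K
  →3  II(KS)
  →4  I(KS)
  →5  KS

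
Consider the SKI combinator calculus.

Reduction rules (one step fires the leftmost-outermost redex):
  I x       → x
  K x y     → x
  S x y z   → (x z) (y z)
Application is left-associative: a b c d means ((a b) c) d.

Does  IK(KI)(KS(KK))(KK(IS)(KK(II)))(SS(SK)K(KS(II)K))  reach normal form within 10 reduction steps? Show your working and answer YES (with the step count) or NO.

Answer: YES — reaches normal form SK in 8 ≤ 10 steps

Working:
  start: IK(KI)(KS(KK))(KK(IS)(KK(II)))(SS(SK)K(KS(II)K))
  →1  K(KI)(KS(KK))(KK(IS)(KK(II)))(SS(SK)K(KS(II)K))
  →2  KI(KK(IS)(KK(II)))(SS(SK)K(KS(II)K))
  →3  I(SS(SK)K(KS(II)K))
  →4  SS(SK)K(KS(II)K)
  →5  SK(SKK)(KS(II)K)
  →6  K(KS(II)K)(SKK(KS(II)K))
  →7  KS(II)K
  →8  SK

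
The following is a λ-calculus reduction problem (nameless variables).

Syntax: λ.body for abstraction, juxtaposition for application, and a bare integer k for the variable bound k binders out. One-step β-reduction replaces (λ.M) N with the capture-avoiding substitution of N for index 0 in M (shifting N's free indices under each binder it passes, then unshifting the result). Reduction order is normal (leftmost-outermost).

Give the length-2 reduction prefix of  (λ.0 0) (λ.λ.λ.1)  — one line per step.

  start: (λ.0 0) (λ.λ.λ.1)
  step 1: (λ.λ.λ.1) (λ.λ.λ.1)
  step 2: λ.λ.1

Answer: after 2 steps: λ.λ.1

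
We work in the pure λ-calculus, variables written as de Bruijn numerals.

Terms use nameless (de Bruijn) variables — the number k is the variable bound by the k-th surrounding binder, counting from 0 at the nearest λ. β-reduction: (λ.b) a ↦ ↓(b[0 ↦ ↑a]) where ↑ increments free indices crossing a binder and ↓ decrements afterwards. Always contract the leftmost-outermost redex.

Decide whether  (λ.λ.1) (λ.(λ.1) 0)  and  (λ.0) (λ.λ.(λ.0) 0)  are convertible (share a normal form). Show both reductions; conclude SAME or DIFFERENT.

Term A:
  start: (λ.λ.1) (λ.(λ.1) 0)
  [1] λ.λ.(λ.1) 0
  [2] λ.λ.0

Term B:
  start: (λ.0) (λ.λ.(λ.0) 0)
  [1] λ.λ.(λ.0) 0
  [2] λ.λ.0

Answer: SAME — A ⇓ λ.λ.0, B ⇓ λ.λ.0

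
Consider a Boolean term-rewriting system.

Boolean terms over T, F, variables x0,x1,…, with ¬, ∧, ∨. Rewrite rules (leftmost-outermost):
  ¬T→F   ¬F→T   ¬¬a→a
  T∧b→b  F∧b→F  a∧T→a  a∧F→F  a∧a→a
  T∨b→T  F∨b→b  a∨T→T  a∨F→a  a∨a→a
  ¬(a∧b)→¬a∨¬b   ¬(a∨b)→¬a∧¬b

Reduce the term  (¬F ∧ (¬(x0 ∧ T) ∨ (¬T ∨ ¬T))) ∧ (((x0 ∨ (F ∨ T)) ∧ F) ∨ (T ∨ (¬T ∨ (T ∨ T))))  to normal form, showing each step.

Answer: normal form = ¬x0  (in 12 steps)

Reduction:
  start: (¬F ∧ (¬(x0 ∧ T) ∨ (¬T ∨ ¬T))) ∧ (((x0 ∨ (F ∨ T)) ∧ F) ∨ (T ∨ (¬T ∨ (T ∨ T))))
  step 1: (T ∧ (¬(x0 ∧ T) ∨ (¬T ∨ ¬T))) ∧ (((x0 ∨ (F ∨ T)) ∧ F) ∨ (T ∨ (¬T ∨ (T ∨ T))))
  step 2: (¬(x0 ∧ T) ∨ (¬T ∨ ¬T)) ∧ (((x0 ∨ (F ∨ T)) ∧ F) ∨ (T ∨ (¬T ∨ (T ∨ T))))
  step 3: ((¬x0 ∨ ¬T) ∨ (¬T ∨ ¬T)) ∧ (((x0 ∨ (F ∨ T)) ∧ F) ∨ (T ∨ (¬T ∨ (T ∨ T))))
  step 4: ((¬x0 ∨ F) ∨ (¬T ∨ ¬T)) ∧ (((x0 ∨ (F ∨ T)) ∧ F) ∨ (T ∨ (¬T ∨ (T ∨ T))))
  step 5: (¬x0 ∨ (¬T ∨ ¬T)) ∧ (((x0 ∨ (F ∨ T)) ∧ F) ∨ (T ∨ (¬T ∨ (T ∨ T))))
  step 6: (¬x0 ∨ ¬T) ∧ (((x0 ∨ (F ∨ T)) ∧ F) ∨ (T ∨ (¬T ∨ (T ∨ T))))
  step 7: (¬x0 ∨ F) ∧ (((x0 ∨ (F ∨ T)) ∧ F) ∨ (T ∨ (¬T ∨ (T ∨ T))))
  step 8: ¬x0 ∧ (((x0 ∨ (F ∨ T)) ∧ F) ∨ (T ∨ (¬T ∨ (T ∨ T))))
  step 9: ¬x0 ∧ (F ∨ (T ∨ (¬T ∨ (T ∨ T))))
  step 10: ¬x0 ∧ (T ∨ (¬T ∨ (T ∨ T)))
  step 11: ¬x0 ∧ T
  step 12: ¬x0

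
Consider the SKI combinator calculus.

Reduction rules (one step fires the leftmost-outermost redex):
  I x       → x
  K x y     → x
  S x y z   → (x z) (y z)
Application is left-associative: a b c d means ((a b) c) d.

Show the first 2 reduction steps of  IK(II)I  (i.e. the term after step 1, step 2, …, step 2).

Answer: after 2 steps: II

Reduction:
  start: IK(II)I
  step 1: K(II)I
  step 2: II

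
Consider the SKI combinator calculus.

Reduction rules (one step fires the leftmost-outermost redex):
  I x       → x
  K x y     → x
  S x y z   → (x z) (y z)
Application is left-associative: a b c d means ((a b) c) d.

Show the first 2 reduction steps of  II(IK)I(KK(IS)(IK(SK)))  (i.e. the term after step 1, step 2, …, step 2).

Answer: after 2 steps: IKI(KK(IS)(IK(SK)))

Working:
  start: II(IK)I(KK(IS)(IK(SK)))
  →1  I(IK)I(KK(IS)(IK(SK)))
  →2  IKI(KK(IS)(IK(SK)))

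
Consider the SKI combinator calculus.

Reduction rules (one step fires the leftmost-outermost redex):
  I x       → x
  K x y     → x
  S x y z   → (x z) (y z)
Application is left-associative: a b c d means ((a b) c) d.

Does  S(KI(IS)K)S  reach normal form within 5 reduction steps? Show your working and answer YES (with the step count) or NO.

  start: S(KI(IS)K)S
  →1  S(IK)S
  →2  SKS

Answer: YES — reaches normal form SKS in 2 ≤ 5 steps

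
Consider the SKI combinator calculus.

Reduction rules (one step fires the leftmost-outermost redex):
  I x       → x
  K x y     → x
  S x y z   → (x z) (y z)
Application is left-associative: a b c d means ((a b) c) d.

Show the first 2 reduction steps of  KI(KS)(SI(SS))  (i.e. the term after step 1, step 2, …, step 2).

Answer: after 2 steps: SI(SS)

Derivation:
  start: KI(KS)(SI(SS))
  →1  I(SI(SS))
  →2  SI(SS)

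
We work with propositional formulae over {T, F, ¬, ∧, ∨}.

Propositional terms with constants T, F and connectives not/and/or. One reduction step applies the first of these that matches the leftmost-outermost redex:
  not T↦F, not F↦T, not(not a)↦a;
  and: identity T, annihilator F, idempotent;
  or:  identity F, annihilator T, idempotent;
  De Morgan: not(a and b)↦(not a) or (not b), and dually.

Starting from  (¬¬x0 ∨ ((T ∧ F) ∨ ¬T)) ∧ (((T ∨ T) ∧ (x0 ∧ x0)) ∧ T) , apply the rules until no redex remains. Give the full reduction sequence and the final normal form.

  start: (¬¬x0 ∨ ((T ∧ F) ∨ ¬T)) ∧ (((T ∨ T) ∧ (x0 ∧ x0)) ∧ T)
  step 1: (x0 ∨ ((T ∧ F) ∨ ¬T)) ∧ (((T ∨ T) ∧ (x0 ∧ x0)) ∧ T)
  step 2: (x0 ∨ (F ∨ ¬T)) ∧ (((T ∨ T) ∧ (x0 ∧ x0)) ∧ T)
  step 3: (x0 ∨ ¬T) ∧ (((T ∨ T) ∧ (x0 ∧ x0)) ∧ T)
  step 4: (x0 ∨ F) ∧ (((T ∨ T) ∧ (x0 ∧ x0)) ∧ T)
  step 5: x0 ∧ (((T ∨ T) ∧ (x0 ∧ x0)) ∧ T)
  step 6: x0 ∧ ((T ∨ T) ∧ (x0 ∧ x0))
  step 7: x0 ∧ (T ∧ (x0 ∧ x0))
  step 8: x0 ∧ (x0 ∧ x0)
  step 9: x0 ∧ x0
  step 10: x0

Answer: normal form = x0  (in 10 steps)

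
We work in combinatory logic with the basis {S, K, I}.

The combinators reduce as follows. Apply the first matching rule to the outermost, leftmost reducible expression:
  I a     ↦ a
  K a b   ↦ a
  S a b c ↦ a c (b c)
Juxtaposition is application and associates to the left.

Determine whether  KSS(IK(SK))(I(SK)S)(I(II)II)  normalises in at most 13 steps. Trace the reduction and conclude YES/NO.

Answer: YES — reaches normal form SKI in 11 ≤ 13 steps

Working:
  start: KSS(IK(SK))(I(SK)S)(I(II)II)
  [1] S(IK(SK))(I(SK)S)(I(II)II)
  [2] IK(SK)(I(II)II)(I(SK)S(I(II)II))
  [3] K(SK)(I(II)II)(I(SK)S(I(II)II))
  [4] SK(I(SK)S(I(II)II))
  [5] SK(SKS(I(II)II))
  [6] SK(K(I(II)II)(S(I(II)II)))
  [7] SK(I(II)II)
  [8] SK(IIII)
  [9] SK(III)
  [10] SK(II)
  [11] SKI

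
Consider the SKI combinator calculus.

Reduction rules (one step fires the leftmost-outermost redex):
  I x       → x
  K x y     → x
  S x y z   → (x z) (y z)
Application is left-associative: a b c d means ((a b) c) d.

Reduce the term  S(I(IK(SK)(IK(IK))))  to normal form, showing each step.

  start: S(I(IK(SK)(IK(IK))))
  [1] S(IK(SK)(IK(IK)))
  [2] S(K(SK)(IK(IK)))
  [3] S(SK)

Answer: normal form = S(SK)  (in 3 steps)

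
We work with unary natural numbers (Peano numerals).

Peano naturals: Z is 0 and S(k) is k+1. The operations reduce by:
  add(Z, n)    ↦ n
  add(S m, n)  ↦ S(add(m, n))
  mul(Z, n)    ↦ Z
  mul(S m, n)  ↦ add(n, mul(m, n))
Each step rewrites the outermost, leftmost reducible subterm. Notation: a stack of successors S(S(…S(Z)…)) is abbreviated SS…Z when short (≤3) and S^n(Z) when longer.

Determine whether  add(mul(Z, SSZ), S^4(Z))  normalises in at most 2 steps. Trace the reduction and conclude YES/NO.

  start: add(mul(Z, SSZ), S^4(Z))
  step 1: add(Z, S^4(Z))
  step 2: S^4(Z)

Answer: YES — reaches normal form S^4(Z) in 2 ≤ 2 steps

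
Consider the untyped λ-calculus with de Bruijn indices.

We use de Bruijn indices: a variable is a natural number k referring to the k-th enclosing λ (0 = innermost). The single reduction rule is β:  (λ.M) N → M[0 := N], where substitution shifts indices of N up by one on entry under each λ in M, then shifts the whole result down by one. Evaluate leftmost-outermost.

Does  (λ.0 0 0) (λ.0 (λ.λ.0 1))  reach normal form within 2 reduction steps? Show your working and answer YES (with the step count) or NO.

Answer: NO — after 2 steps the term is (λ.0 (λ.λ.0 1)) (λ.λ.0 1) (λ.0 (λ.λ.0 1)), not yet normal

Working:
  start: (λ.0 0 0) (λ.0 (λ.λ.0 1))
  step 1: (λ.0 (λ.λ.0 1)) (λ.0 (λ.λ.0 1)) (λ.0 (λ.λ.0 1))
  step 2: (λ.0 (λ.λ.0 1)) (λ.λ.0 1) (λ.0 (λ.λ.0 1))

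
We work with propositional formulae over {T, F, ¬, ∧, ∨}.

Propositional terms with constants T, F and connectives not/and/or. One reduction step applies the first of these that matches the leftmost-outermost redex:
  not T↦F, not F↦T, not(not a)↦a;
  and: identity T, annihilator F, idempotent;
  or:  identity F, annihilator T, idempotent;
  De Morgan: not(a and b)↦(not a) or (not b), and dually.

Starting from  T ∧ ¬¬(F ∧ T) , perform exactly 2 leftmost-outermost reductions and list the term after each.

  start: T ∧ ¬¬(F ∧ T)
  →1  ¬¬(F ∧ T)
  →2  F ∧ T

Answer: after 2 steps: F ∧ T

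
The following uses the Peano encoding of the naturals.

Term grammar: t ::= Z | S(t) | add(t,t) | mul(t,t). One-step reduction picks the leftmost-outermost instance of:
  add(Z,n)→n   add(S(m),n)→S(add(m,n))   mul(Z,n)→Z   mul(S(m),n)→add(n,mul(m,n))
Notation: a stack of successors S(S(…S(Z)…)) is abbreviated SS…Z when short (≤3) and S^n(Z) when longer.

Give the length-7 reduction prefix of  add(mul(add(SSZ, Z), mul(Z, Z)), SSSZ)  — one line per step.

  start: add(mul(add(SSZ, Z), mul(Z, Z)), SSSZ)
  →1  add(mul(S(add(SZ, Z)), mul(Z, Z)), SSSZ)
  →2  add(add(mul(Z, Z), mul(add(SZ, Z), mul(Z, Z))), SSSZ)
  →3  add(add(Z, mul(add(SZ, Z), mul(Z, Z))), SSSZ)
  →4  add(mul(add(SZ, Z), mul(Z, Z)), SSSZ)
  →5  add(mul(S(add(Z, Z)), mul(Z, Z)), SSSZ)
  →6  add(add(mul(Z, Z), mul(add(Z, Z), mul(Z, Z))), SSSZ)
  →7  add(add(Z, mul(add(Z, Z), mul(Z, Z))), SSSZ)

Answer: after 7 steps: add(add(Z, mul(add(Z, Z), mul(Z, Z))), SSSZ)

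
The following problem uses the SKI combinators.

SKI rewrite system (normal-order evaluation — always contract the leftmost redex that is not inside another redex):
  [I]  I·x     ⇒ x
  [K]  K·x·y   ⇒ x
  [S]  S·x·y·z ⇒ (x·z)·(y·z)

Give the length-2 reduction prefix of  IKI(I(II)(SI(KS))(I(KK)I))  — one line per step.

Answer: after 2 steps: I

Reduction:
  start: IKI(I(II)(SI(KS))(I(KK)I))
  step 1: KI(I(II)(SI(KS))(I(KK)I))
  step 2: I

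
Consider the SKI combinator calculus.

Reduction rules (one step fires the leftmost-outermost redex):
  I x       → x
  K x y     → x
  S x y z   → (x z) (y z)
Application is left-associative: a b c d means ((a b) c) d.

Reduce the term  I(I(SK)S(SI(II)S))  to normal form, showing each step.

  start: I(I(SK)S(SI(II)S))
  step 1: I(SK)S(SI(II)S)
  step 2: SKS(SI(II)S)
  step 3: K(SI(II)S)(S(SI(II)S))
  step 4: SI(II)S
  step 5: IS(IIS)
  step 6: S(IIS)
  step 7: S(IS)
  step 8: SS

Answer: normal form = SS  (in 8 steps)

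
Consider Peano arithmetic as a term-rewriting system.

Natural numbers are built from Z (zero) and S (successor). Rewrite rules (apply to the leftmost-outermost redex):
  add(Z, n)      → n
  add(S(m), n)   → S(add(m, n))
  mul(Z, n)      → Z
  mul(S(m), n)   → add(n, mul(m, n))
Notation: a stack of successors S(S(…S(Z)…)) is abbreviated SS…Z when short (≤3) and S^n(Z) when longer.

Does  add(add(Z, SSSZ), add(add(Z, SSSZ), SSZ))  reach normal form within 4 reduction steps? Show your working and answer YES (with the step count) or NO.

  start: add(add(Z, SSSZ), add(add(Z, SSSZ), SSZ))
  [1] add(SSSZ, add(add(Z, SSSZ), SSZ))
  [2] S(add(SSZ, add(add(Z, SSSZ), SSZ)))
  [3] S(S(add(SZ, add(add(Z, SSSZ), SSZ))))
  [4] S(S(S(add(Z, add(add(Z, SSSZ), SSZ)))))

Answer: NO — after 4 steps the term is S(S(S(add(Z, add(add(Z, SSSZ), SSZ))))), not yet normal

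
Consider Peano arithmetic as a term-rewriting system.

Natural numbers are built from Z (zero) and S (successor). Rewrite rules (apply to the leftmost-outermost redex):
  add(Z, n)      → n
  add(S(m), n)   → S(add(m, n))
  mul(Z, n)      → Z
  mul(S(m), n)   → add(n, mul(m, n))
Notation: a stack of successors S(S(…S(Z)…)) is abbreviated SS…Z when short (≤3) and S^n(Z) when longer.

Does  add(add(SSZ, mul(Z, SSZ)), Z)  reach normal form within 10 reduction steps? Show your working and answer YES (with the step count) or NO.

  start: add(add(SSZ, mul(Z, SSZ)), Z)
  →1  add(S(add(SZ, mul(Z, SSZ))), Z)
  →2  S(add(add(SZ, mul(Z, SSZ)), Z))
  →3  S(add(S(add(Z, mul(Z, SSZ))), Z))
  →4  S(S(add(add(Z, mul(Z, SSZ)), Z)))
  →5  S(S(add(mul(Z, SSZ), Z)))
  →6  S(S(add(Z, Z)))
  →7  SSZ

Answer: YES — reaches normal form SSZ in 7 ≤ 10 steps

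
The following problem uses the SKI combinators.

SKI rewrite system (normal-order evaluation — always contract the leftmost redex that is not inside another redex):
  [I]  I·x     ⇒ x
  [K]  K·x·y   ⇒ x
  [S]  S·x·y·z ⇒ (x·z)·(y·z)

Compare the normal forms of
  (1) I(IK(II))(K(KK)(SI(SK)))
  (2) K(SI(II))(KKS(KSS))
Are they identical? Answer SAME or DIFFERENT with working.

Term A:
  start: I(IK(II))(K(KK)(SI(SK)))
  [1] IK(II)(K(KK)(SI(SK)))
  [2] K(II)(K(KK)(SI(SK)))
  [3] II
  [4] I

Term B:
  start: K(SI(II))(KKS(KSS))
  [1] SI(II)
  [2] SII

Answer: DIFFERENT — A ⇓ I, B ⇓ SII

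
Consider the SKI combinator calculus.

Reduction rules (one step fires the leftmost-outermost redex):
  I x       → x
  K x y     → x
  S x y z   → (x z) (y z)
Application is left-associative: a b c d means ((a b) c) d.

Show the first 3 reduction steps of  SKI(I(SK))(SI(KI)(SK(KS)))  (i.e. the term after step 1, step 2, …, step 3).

  start: SKI(I(SK))(SI(KI)(SK(KS)))
  →1  K(I(SK))(I(I(SK)))(SI(KI)(SK(KS)))
  →2  I(SK)(SI(KI)(SK(KS)))
  →3  SK(SI(KI)(SK(KS)))

Answer: after 3 steps: SK(SI(KI)(SK(KS)))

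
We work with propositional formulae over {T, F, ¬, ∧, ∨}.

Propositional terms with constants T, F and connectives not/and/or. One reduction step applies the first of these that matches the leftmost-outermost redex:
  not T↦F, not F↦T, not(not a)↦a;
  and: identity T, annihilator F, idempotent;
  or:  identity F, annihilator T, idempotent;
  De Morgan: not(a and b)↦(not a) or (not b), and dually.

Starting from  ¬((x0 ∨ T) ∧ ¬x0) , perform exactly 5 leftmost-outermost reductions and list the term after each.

  start: ¬((x0 ∨ T) ∧ ¬x0)
  →1  ¬(x0 ∨ T) ∨ ¬¬x0
  →2  (¬x0 ∧ ¬T) ∨ ¬¬x0
  →3  (¬x0 ∧ F) ∨ ¬¬x0
  →4  F ∨ ¬¬x0
  →5  ¬¬x0

Answer: after 5 steps: ¬¬x0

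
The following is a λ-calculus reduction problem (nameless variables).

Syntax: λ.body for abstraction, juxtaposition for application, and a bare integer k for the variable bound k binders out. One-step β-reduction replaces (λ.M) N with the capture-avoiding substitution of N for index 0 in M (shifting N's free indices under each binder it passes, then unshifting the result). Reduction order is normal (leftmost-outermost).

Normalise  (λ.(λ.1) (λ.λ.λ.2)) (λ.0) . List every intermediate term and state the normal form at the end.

  start: (λ.(λ.1) (λ.λ.λ.2)) (λ.0)
  →1  (λ.λ.0) (λ.λ.λ.2)
  →2  λ.0

Answer: normal form = λ.0  (in 2 steps)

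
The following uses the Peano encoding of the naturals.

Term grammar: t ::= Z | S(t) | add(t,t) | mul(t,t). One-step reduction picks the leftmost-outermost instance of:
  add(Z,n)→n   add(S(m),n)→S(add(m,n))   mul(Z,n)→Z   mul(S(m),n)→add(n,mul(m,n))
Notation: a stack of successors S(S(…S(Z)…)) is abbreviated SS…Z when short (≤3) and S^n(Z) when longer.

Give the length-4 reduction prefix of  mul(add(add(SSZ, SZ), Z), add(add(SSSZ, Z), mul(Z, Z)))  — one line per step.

Answer: after 4 steps: add(add(S(add(SSZ, Z)), mul(Z, Z)), mul(add(add(SZ, SZ), Z), add(add(SSSZ, Z), mul(Z, Z))))

Working:
  start: mul(add(add(SSZ, SZ), Z), add(add(SSSZ, Z), mul(Z, Z)))
  →1  mul(add(S(add(SZ, SZ)), Z), add(add(SSSZ, Z), mul(Z, Z)))
  →2  mul(S(add(add(SZ, SZ), Z)), add(add(SSSZ, Z), mul(Z, Z)))
  →3  add(add(add(SSSZ, Z), mul(Z, Z)), mul(add(add(SZ, SZ), Z), add(add(SSSZ, Z), mul(Z, Z))))
  →4  add(add(S(add(SSZ, Z)), mul(Z, Z)), mul(add(add(SZ, SZ), Z), add(add(SSSZ, Z), mul(Z, Z))))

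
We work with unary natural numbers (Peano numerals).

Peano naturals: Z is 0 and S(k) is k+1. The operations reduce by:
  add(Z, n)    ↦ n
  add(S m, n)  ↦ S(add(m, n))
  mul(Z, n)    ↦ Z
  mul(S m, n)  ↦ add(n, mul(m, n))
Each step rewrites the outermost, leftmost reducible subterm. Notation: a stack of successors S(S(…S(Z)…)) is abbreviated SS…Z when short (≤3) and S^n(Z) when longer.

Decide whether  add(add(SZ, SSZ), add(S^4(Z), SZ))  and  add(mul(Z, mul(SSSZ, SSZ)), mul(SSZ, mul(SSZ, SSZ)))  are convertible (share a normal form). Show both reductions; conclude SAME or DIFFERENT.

Answer: SAME — A ⇓ S^8(Z), B ⇓ S^8(Z)

Derivation:
Term A:
  start: add(add(SZ, SSZ), add(S^4(Z), SZ))
  step 1: add(S(add(Z, SSZ)), add(S^4(Z), SZ))
  step 2: S(add(add(Z, SSZ), add(S^4(Z), SZ)))
  step 3: S(add(SSZ, add(S^4(Z), SZ)))
  step 4: S(S(add(SZ, add(S^4(Z), SZ))))
  step 5: S(S(S(add(Z, add(S^4(Z), SZ)))))
  step 6: S(S(S(add(S^4(Z), SZ))))
  step 7: S(S(S(S(add(SSSZ, SZ)))))
  step 8: S(S(S(S(S(add(SSZ, SZ))))))
  step 9: S(S(S(S(S(S(add(SZ, SZ)))))))
  step 10: S(S(S(S(S(S(S(add(Z, SZ))))))))
  step 11: S^8(Z)

Term B:
  start: add(mul(Z, mul(SSSZ, SSZ)), mul(SSZ, mul(SSZ, SSZ)))
  step 1: add(Z, mul(SSZ, mul(SSZ, SSZ)))
  step 2: mul(SSZ, mul(SSZ, SSZ))
  step 3: add(mul(SSZ, SSZ), mul(SZ, mul(SSZ, SSZ)))
  step 4: add(add(SSZ, mul(SZ, SSZ)), mul(SZ, mul(SSZ, SSZ)))
  step 5: add(S(add(SZ, mul(SZ, SSZ))), mul(SZ, mul(SSZ, SSZ)))
  step 6: S(add(add(SZ, mul(SZ, SSZ)), mul(SZ, mul(SSZ, SSZ))))
  step 7: S(add(S(add(Z, mul(SZ, SSZ))), mul(SZ, mul(SSZ, SSZ))))
  step 8: S(S(add(add(Z, mul(SZ, SSZ)), mul(SZ, mul(SSZ, SSZ)))))
  step 9: S(S(add(mul(SZ, SSZ), mul(SZ, mul(SSZ, SSZ)))))
  step 10: S(S(add(add(SSZ, mul(Z, SSZ)), mul(SZ, mul(SSZ, SSZ)))))
  step 11: S(S(add(S(add(SZ, mul(Z, SSZ))), mul(SZ, mul(SSZ, SSZ)))))
  step 12: S(S(S(add(add(SZ, mul(Z, SSZ)), mul(SZ, mul(SSZ, SSZ))))))
  step 13: S(S(S(add(S(add(Z, mul(Z, SSZ))), mul(SZ, mul(SSZ, SSZ))))))
  step 14: S(S(S(S(add(add(Z, mul(Z, SSZ)), mul(SZ, mul(SSZ, SSZ)))))))
  step 15: S(S(S(S(add(mul(Z, SSZ), mul(SZ, mul(SSZ, SSZ)))))))
  step 16: S(S(S(S(add(Z, mul(SZ, mul(SSZ, SSZ)))))))
  step 17: S(S(S(S(mul(SZ, mul(SSZ, SSZ))))))
  step 18: S(S(S(S(add(mul(SSZ, SSZ), mul(Z, mul(SSZ, SSZ)))))))
  step 19: S(S(S(S(add(add(SSZ, mul(SZ, SSZ)), mul(Z, mul(SSZ, SSZ)))))))
  step 20: S(S(S(S(add(S(add(SZ, mul(SZ, SSZ))), mul(Z, mul(SSZ, SSZ)))))))
  step 21: S(S(S(S(S(add(add(SZ, mul(SZ, SSZ)), mul(Z, mul(SSZ, SSZ))))))))
  step 22: S(S(S(S(S(add(S(add(Z, mul(SZ, SSZ))), mul(Z, mul(SSZ, SSZ))))))))
  step 23: S(S(S(S(S(S(add(add(Z, mul(SZ, SSZ)), mul(Z, mul(SSZ, SSZ)))))))))
  step 24: S(S(S(S(S(S(add(mul(SZ, SSZ), mul(Z, mul(SSZ, SSZ)))))))))
  step 25: S(S(S(S(S(S(add(add(SSZ, mul(Z, SSZ)), mul(Z, mul(SSZ, SSZ)))))))))
  step 26: S(S(S(S(S(S(add(S(add(SZ, mul(Z, SSZ))), mul(Z, mul(SSZ, SSZ)))))))))
  step 27: S(S(S(S(S(S(S(add(add(SZ, mul(Z, SSZ)), mul(Z, mul(SSZ, SSZ))))))))))
  step 28: S(S(S(S(S(S(S(add(S(add(Z, mul(Z, SSZ))), mul(Z, mul(SSZ, SSZ))))))))))
  step 29: S(S(S(S(S(S(S(S(add(add(Z, mul(Z, SSZ)), mul(Z, mul(SSZ, SSZ)))))))))))
  step 30: S(S(S(S(S(S(S(S(add(mul(Z, SSZ), mul(Z, mul(SSZ, SSZ)))))))))))
  step 31: S(S(S(S(S(S(S(S(add(Z, mul(Z, mul(SSZ, SSZ)))))))))))
  step 32: S(S(S(S(S(S(S(S(mul(Z, mul(SSZ, SSZ))))))))))
  step 33: S^8(Z)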